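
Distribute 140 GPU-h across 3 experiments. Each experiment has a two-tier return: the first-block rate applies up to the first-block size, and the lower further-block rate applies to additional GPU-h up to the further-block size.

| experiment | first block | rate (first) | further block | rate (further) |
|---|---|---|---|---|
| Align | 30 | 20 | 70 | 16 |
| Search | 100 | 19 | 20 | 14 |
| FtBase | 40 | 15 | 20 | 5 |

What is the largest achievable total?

Rank every tier by rate: Align/first 20 > Search/first 19 > Align/second 16 > FtBase/first 15 > Search/second 14 > FtBase/second 5.
Fill Align first block (30 at 20) — 110 left.
Search/first (19): +100 — 10 left.
10 remain; put them into Align second at 16.
Total = 20×30 + 19×100 + 16×10 = 2660.

2660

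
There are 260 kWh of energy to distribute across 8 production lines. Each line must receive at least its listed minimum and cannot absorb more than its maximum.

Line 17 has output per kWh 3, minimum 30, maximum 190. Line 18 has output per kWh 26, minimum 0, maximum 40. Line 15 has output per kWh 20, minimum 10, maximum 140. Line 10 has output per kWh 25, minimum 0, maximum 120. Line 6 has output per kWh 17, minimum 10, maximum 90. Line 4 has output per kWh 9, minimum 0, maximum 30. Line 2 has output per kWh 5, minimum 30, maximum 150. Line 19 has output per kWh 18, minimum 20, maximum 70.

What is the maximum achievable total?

Meeting every minimum uses 30+0+10+0+10+0+30+20 = 100 kWh, leaving 160.
Rank by output per kWh: Line 18 26 > Line 10 25 > Line 15 20 > Line 19 18 > Line 6 17 > Line 4 9 > Line 2 5 > Line 17 3.
Give Line 18 40 more to hit its cap of 40 — 120 left.
Give Line 10 120 more to hit its cap of 120 — 0 left.
Total = 3×30 + 26×40 + 20×10 + 25×120 + 17×10 + 5×30 + 18×20 = 5010.

5010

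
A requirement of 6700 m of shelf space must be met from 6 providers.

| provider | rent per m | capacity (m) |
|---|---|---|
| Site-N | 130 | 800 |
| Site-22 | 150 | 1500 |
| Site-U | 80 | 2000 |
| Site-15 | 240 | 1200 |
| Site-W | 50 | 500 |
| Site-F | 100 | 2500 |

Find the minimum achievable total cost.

674000

Use providers in increasing cost order.
Site-W at 50: take all 500 m — 6200 still needed.
Take 2000 from Site-U at 80 — need 4200 more.
Site-F (100): use full 2500 — 1700 m to go.
Take 800 from Site-N at 130 — need 900 more.
Site-22 at 150: take 900 of its 1500 — requirement met.
Site-15: unused.
Cost = 500×50 + 2000×80 + 2500×100 + 800×130 + 900×150 = 674000.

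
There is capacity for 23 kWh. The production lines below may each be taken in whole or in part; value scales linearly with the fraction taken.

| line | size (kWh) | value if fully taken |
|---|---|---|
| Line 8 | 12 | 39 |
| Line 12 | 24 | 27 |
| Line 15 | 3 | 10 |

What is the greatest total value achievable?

Rank by value-to-size ratio: Line 15 10/3≈3.33, Line 8 39/12≈3.25, Line 12 27/24≈1.12.
All 3 kWh of Line 15 fit (value 10) ; 20 remain.
Take all of Line 8 (12 kWh, value 39) ; 8 kWh left.
8 kWh left: a 8/24 share of Line 12 gives 27×8/24 = 9.
Total value = 58.

58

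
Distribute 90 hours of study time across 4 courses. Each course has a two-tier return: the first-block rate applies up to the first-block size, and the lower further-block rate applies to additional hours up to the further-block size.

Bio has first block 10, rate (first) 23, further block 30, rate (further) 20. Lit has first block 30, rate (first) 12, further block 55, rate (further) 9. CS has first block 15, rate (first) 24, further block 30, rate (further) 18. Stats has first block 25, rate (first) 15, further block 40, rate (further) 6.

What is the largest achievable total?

1805

Treat each block as its own option and order by rate: CS/first 24 > Bio/first 23 > Bio/second 20 > CS/second 18 > Stats/first 15 > Lit/first 12 > Lit/second 9 > Stats/second 6.
CS/first (24): +15 → 75 left.
Bio first at 23: fill all 10 → 65 left.
Bio/second (20): +30 → 35 left.
CS/second (18): +30 → 5 left.
Stats/first: +5 of 25 at 15; pool empty.
Total = 24×15 + 23×10 + 20×30 + 18×30 + 15×5 = 1805.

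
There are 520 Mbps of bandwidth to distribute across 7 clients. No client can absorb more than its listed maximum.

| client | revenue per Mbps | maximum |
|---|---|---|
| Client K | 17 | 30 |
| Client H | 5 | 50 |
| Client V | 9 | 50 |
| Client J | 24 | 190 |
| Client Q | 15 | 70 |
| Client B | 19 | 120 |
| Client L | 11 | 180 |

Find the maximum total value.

Order the clients by revenue per Mbps: Client J 24 > Client B 19 > Client K 17 > Client Q 15 > Client L 11 > Client V 9 > Client H 5.
Give Client J 190 to hit its cap of 190 ; 330 left.
Client B takes 120 to reach its cap of 120 ; 210 left.
Client K: +30 to 30 (cap) ; 180 left.
Client Q: +70 to 70 (cap) ; 110 left.
Only 110 left; Client L takes them to reach 110.
Total = 17×30 + 24×190 + 15×70 + 19×120 + 11×110 = 9610.

9610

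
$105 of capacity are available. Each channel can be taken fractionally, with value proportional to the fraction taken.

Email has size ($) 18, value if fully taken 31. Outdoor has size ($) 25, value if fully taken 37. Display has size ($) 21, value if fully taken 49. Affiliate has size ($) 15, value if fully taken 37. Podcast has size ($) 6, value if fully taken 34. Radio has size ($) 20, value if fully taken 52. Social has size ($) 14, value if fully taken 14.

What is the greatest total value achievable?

Rank by value-to-size ratio: Podcast 34/6≈5.67, Radio 52/20≈2.6, Affiliate 37/15≈2.47, Display 49/21≈2.33, Email 31/18≈1.72, Outdoor 37/25≈1.48, Social 14/14≈1.
Take all of Podcast (6 $, value 34) — 99 $ left.
Take all of Radio (20 $, value 52) — 79 $ left.
All 15 $ of Affiliate fit (value 37) — 64 remain.
Display: take in full, 21 $ for value 49 — 43 left.
Email: take in full, 18 $ for value 31 — 25 left.
Outdoor: take in full, 25 $ for value 37 — 0 left.
Total value = 240.

240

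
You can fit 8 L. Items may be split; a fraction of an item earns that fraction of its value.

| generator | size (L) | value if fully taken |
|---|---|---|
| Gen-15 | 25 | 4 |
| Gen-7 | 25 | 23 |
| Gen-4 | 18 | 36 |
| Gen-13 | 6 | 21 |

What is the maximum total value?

25

Best value per unit of size first: Gen-13 21/6≈3.5, Gen-4 36/18≈2, Gen-7 23/25≈0.92, Gen-15 4/25≈0.16.
Gen-13: take in full, 6 L for value 21 → 2 left.
2 L left: a 2/18 share of Gen-4 gives 36×2/18 = 4.
Total value = 25.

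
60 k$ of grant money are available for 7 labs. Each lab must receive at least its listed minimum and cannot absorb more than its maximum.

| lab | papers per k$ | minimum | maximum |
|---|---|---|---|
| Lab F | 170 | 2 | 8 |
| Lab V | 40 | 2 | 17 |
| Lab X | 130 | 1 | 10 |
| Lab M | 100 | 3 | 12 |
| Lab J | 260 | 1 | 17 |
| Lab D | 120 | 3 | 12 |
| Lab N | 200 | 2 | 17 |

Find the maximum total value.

Meeting every minimum uses 2+2+1+3+1+3+2 = 14 k$, leaving 46.
Rank by papers per k$: Lab J 260 > Lab N 200 > Lab F 170 > Lab X 130 > Lab D 120 > Lab M 100 > Lab V 40.
Give Lab J 16 more to hit its cap of 17 → 30 left.
Lab N: +15 to 17 (cap) → 15 left.
Lab F: +6 to 8 (cap) → 9 left.
Give Lab X 9 more to hit its cap of 10 → 0 left.
Total = 170×8 + 40×2 + 130×10 + 100×3 + 260×17 + 120×3 + 200×17 = 11220.

11220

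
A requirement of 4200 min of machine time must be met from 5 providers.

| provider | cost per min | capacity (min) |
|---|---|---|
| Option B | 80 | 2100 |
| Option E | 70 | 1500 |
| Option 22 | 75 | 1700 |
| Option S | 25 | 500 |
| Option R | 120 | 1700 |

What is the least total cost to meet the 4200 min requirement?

Fill from the cheapest provider first.
Take 500 from Option S at 25 → need 3700 more.
Option E (70): use full 1500 → 2200 min to go.
Option 22 (75): use full 1700 → 500 min to go.
Take 500 from Option B at 80 to finish.
Option R: unused.
Cost = 500×25 + 1500×70 + 1700×75 + 500×80 = 285000.

285000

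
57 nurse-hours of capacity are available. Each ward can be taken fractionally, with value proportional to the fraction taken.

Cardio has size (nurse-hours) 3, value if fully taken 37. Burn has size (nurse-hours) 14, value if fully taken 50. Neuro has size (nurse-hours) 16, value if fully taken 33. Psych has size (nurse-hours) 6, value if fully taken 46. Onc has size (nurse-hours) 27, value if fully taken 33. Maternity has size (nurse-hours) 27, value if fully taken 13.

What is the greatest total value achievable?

Rank by value-to-size ratio: Cardio 37/3≈12.3, Psych 46/6≈7.67, Burn 50/14≈3.57, Neuro 33/16≈2.06, Onc 33/27≈1.22, Maternity 13/27≈0.481.
Cardio: take in full, 3 nurse-hours for value 37 ; 54 left.
Psych: take in full, 6 nurse-hours for value 46 ; 48 left.
Burn: take in full, 14 nurse-hours for value 50 ; 34 left.
Neuro: take in full, 16 nurse-hours for value 33 ; 18 left.
Only 18 nurse-hours remain; take 18/27 of Onc for value 33×18/27 = 22.
Total value = 188.

188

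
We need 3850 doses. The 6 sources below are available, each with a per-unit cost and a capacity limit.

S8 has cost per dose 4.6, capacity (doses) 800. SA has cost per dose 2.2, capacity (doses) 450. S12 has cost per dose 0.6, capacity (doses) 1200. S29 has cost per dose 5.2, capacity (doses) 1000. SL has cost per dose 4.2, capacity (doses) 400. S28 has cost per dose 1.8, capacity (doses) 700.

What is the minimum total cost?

9890

Fill from the cheapest source first.
Take 1200 from S12 at 0.6 → need 2650 more.
Take 700 from S28 at 1.8 → need 1950 more.
SA at 2.2: take all 450 doses → 1500 still needed.
Take 400 from SL at 4.2 → need 1100 more.
Take 800 from S8 at 4.6 → need 300 more.
S29 (5.2): take the remaining 300 → done.
Cost = 1200×0.6 + 700×1.8 + 450×2.2 + 400×4.2 + 800×4.6 + 300×5.2 = 9890.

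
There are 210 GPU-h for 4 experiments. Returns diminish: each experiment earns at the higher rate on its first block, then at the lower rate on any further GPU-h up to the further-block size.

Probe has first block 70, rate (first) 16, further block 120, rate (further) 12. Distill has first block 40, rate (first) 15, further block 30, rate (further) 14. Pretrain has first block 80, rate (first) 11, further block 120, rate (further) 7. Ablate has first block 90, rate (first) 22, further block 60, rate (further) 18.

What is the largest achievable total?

4020

Treat each block as its own option and order by rate: Ablate/T1 22 > Ablate/T2 18 > Probe/T1 16 > Distill/T1 15 > Distill/T2 14 > Probe/T2 12 > Pretrain/T1 11 > Pretrain/T2 7.
Ablate T1 at 22: fill all 90 — 120 left.
Ablate T2 at 18: fill all 60 — 60 left.
60 remain; put them into Probe T1 at 16.
Total = 22×90 + 18×60 + 16×60 = 4020.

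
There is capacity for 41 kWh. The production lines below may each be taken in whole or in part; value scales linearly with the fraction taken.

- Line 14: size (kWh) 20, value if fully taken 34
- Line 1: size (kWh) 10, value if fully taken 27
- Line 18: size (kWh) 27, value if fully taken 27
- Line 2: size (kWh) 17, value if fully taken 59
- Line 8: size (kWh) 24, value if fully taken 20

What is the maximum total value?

109.8

Sort by value density: Line 2 59/17≈3.47, Line 1 27/10≈2.7, Line 14 34/20≈1.7, Line 18 27/27≈1, Line 8 20/24≈0.833.
All 17 kWh of Line 2 fit (value 59) ; 24 remain.
Line 1: take in full, 10 kWh for value 27 ; 14 left.
14 kWh left: a 14/20 share of Line 14 gives 34×14/20 = 23.8.
Total value = 109.8.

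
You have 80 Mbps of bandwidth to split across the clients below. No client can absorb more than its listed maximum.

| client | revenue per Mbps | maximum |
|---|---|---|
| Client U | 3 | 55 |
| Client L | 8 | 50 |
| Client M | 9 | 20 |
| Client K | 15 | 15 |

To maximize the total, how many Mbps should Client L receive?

Rank by revenue per Mbps: Client K 15 > Client M 9 > Client L 8 > Client U 3.
Give Client K 15 to hit its cap of 15 — 65 left.
Client M: +20 to 20 (cap) — 45 left.
Only 45 left; Client L takes them to reach 45.

45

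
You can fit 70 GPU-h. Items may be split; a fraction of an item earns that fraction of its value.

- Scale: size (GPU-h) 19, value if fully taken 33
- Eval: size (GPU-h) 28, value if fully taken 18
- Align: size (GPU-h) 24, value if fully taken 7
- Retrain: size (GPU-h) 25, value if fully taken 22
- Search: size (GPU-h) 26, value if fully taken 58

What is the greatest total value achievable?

Rank by value-to-size ratio: Search 58/26≈2.23, Scale 33/19≈1.74, Retrain 22/25≈0.88, Eval 18/28≈0.643, Align 7/24≈0.292.
All 26 GPU-h of Search fit (value 58) → 44 remain.
Scale: take in full, 19 GPU-h for value 33 → 25 left.
All 25 GPU-h of Retrain fit (value 22) → 0 remain.
Total value = 113.

113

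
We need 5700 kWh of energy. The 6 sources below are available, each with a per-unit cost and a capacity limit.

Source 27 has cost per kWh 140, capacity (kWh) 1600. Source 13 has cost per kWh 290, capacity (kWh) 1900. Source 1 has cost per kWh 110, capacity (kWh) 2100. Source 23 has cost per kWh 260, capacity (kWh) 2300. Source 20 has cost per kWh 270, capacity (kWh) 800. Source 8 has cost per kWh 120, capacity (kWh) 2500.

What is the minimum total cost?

Cheapest first:
Source 1 at 110: take all 2100 kWh — 3600 still needed.
Source 8 (120): use full 2500 — 1100 kWh to go.
Take 1100 from Source 27 at 140 to finish.
Source 23, Source 20, Source 13: unused.
Cost = 2100×110 + 2500×120 + 1100×140 = 685000.

685000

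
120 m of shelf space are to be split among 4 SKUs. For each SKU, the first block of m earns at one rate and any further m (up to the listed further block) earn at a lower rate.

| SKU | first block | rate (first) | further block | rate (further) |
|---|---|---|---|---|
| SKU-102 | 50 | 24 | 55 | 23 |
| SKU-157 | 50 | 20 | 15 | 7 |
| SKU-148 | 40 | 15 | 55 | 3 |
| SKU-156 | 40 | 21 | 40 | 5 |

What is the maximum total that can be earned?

Rank every tier by rate: SKU-102/first 24 > SKU-102/second 23 > SKU-156/first 21 > SKU-157/first 20 > SKU-148/first 15 > SKU-157/second 7 > SKU-156/second 5 > SKU-148/second 3.
Fill SKU-102 first block (50 at 24) → 70 left.
SKU-102/second (23): +55 → 15 left.
SKU-156/first: +15 of 40 at 21; pool empty.
Total = 24×50 + 23×55 + 21×15 = 2780.

2780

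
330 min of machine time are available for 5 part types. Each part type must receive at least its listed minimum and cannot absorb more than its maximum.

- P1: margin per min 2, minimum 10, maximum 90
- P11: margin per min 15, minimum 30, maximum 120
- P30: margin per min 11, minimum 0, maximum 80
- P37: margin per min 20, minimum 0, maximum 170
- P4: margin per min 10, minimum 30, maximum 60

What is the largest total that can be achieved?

Meeting every minimum uses 10+30+0+0+30 = 70 min, leaving 260.
Rank by margin per min: P37 20 > P11 15 > P30 11 > P4 10 > P1 2.
Give P37 170 more to hit its cap of 170 → 90 left.
Give P11 90 more to hit its cap of 120 → 0 left.
Total = 2×10 + 15×120 + 20×170 + 10×30 = 5520.

5520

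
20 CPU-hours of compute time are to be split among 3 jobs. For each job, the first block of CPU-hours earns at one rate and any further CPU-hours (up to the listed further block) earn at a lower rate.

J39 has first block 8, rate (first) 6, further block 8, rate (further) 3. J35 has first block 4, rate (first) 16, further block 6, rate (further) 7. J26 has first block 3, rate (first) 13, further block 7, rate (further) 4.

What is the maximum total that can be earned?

187

Treat each block as its own option and order by rate: J35/first 16 > J26/first 13 > J35/second 7 > J39/first 6 > J26/second 4 > J39/second 3.
J35 first at 16: fill all 4 — 16 left.
J26/first (13): +3 — 13 left.
J35/second (7): +6 — 7 left.
J39/first: +7 of 8 at 6; pool empty.
Total = 16×4 + 13×3 + 7×6 + 6×7 = 187.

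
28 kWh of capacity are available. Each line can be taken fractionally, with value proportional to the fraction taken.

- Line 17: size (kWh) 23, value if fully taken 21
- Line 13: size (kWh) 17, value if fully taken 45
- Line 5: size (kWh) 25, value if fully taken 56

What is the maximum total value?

69.64

Best value per unit of size first: Line 13 45/17≈2.65, Line 5 56/25≈2.24, Line 17 21/23≈0.913.
Take all of Line 13 (17 kWh, value 45) → 11 kWh left.
11 kWh left: a 11/25 share of Line 5 gives 56×11/25 = 24.64.
Total value = 69.64.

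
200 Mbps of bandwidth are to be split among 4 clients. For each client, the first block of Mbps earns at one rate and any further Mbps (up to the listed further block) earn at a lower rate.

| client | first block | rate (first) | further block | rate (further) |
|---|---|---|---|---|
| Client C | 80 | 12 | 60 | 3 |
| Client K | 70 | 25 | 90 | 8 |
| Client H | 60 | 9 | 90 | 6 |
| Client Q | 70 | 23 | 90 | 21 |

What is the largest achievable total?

4620

Treat each block as its own option and order by rate: Client K/T1 25 > Client Q/T1 23 > Client Q/T2 21 > Client C/T1 12 > Client H/T1 9 > Client K/T2 8 > Client H/T2 6 > Client C/T2 3.
Client K/T1 (25): +70 → 130 left.
Client Q/T1 (23): +70 → 60 left.
60 remain; put them into Client Q T2 at 21.
Total = 25×70 + 23×70 + 21×60 = 4620.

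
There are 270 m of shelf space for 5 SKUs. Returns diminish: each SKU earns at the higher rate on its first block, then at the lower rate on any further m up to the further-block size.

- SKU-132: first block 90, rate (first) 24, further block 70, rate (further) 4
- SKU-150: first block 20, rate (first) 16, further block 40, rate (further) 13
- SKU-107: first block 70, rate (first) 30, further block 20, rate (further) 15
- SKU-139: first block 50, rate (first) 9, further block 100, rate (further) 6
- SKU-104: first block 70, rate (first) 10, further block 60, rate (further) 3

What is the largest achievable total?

Rank every tier by rate: SKU-107/tier1 30 > SKU-132/tier1 24 > SKU-150/tier1 16 > SKU-107/tier2 15 > SKU-150/tier2 13 > SKU-104/tier1 10 > SKU-139/tier1 9 > SKU-139/tier2 6 > SKU-132/tier2 4 > SKU-104/tier2 3.
SKU-107/tier1 (30): +70 — 200 left.
Fill SKU-132 tier1 block (90 at 24) — 110 left.
Fill SKU-150 tier1 block (20 at 16) — 90 left.
SKU-107/tier2 (15): +20 — 70 left.
SKU-150/tier2 (13): +40 — 30 left.
SKU-104 tier1 at 10: only 30 left, fill 30.
Total = 30×70 + 24×90 + 16×20 + 15×20 + 13×40 + 10×30 = 5700.

5700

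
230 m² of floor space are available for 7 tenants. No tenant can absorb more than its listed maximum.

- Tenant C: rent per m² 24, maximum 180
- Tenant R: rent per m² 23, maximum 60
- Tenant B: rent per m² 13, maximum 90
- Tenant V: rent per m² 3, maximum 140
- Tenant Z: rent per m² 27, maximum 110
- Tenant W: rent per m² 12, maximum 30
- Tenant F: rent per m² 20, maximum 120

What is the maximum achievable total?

5850

Highest rent per m² first: Tenant Z 27 > Tenant C 24 > Tenant R 23 > Tenant F 20 > Tenant B 13 > Tenant W 12 > Tenant V 3.
Tenant Z: +110 to 110 (cap) ; 120 left.
Tenant C has room for 180 but only 120 remain, so it gets 120.
Total = 24×120 + 27×110 = 5850.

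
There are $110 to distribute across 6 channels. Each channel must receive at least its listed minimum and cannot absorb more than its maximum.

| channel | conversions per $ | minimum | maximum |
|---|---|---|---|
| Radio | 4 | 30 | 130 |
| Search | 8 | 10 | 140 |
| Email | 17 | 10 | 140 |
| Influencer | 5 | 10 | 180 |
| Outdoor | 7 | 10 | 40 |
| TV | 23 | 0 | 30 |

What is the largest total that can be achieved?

Meeting every minimum uses 30+10+10+10+10+0 = 70 $, leaving 40.
Rank by conversions per $: TV 23 > Email 17 > Search 8 > Outdoor 7 > Influencer 5 > Radio 4.
TV takes 30 more to reach its cap of 30 ; 10 left.
Email has room for 130 more but only 10 remain, so it gets 20.
Total = 4×30 + 8×10 + 17×20 + 5×10 + 7×10 + 23×30 = 1350.

1350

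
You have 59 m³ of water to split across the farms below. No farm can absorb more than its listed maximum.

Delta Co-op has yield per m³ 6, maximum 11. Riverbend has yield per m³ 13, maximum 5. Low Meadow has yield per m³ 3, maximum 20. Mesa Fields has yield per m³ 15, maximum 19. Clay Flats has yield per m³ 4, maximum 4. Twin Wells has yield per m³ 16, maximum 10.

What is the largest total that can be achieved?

622

Rank by yield per m³: Twin Wells 16 > Mesa Fields 15 > Riverbend 13 > Delta Co-op 6 > Clay Flats 4 > Low Meadow 3.
Twin Wells takes 10 to reach its cap of 10 — 49 left.
Mesa Fields: +19 to 19 (cap) — 30 left.
Give Riverbend 5 to hit its cap of 5 — 25 left.
Delta Co-op takes 11 to reach its cap of 11 — 14 left.
Give Clay Flats 4 to hit its cap of 4 — 10 left.
Low Meadow: +10 (room for 20) → 10. Pool exhausted.
Total = 6×11 + 13×5 + 3×10 + 15×19 + 4×4 + 16×10 = 622.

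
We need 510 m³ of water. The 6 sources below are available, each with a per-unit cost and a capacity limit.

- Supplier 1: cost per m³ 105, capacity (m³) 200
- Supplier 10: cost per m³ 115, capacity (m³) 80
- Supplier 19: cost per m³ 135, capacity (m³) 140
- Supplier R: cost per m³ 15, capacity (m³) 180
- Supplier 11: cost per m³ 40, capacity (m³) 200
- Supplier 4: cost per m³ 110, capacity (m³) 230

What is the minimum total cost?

24350

Use sources in increasing cost order.
Supplier R (15): use full 180 — 330 m³ to go.
Supplier 11 (40): use full 200 — 130 m³ to go.
Supplier 1 (105): take the remaining 130 — done.
Supplier 4, Supplier 10, Supplier 19: unused.
Cost = 180×15 + 200×40 + 130×105 = 24350.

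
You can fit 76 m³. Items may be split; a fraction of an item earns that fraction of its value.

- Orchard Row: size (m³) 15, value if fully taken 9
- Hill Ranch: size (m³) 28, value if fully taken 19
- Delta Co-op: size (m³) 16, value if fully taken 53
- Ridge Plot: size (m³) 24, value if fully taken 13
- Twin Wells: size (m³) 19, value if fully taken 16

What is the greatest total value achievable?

Rank by value-to-size ratio: Delta Co-op 53/16≈3.31, Twin Wells 16/19≈0.842, Hill Ranch 19/28≈0.679, Orchard Row 9/15≈0.6, Ridge Plot 13/24≈0.542.
All 16 m³ of Delta Co-op fit (value 53) — 60 remain.
Take all of Twin Wells (19 m³, value 16) — 41 m³ left.
All 28 m³ of Hill Ranch fit (value 19) — 13 remain.
13 m³ left: a 13/15 share of Orchard Row gives 9×13/15 = 7.8.
Total value = 95.8.

95.8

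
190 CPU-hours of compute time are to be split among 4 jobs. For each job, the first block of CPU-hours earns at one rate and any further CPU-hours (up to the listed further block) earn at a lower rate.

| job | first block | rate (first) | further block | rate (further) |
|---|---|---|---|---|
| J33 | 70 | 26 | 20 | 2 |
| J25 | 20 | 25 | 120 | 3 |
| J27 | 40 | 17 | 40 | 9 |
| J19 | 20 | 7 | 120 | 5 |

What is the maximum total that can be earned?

Treat each block as its own option and order by rate: J33/first 26 > J25/first 25 > J27/first 17 > J27/second 9 > J19/first 7 > J19/second 5 > J25/second 3 > J33/second 2.
Fill J33 first block (70 at 26) → 120 left.
Fill J25 first block (20 at 25) → 100 left.
J27 first at 17: fill all 40 → 60 left.
J27 second at 9: fill all 40 → 20 left.
Fill J19 first block (20 at 7) → 0 left.
Total = 26×70 + 25×20 + 17×40 + 9×40 + 7×20 = 3500.

3500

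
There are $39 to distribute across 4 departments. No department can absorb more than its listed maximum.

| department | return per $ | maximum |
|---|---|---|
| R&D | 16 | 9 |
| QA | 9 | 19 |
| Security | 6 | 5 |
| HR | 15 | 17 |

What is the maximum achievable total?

Order the departments by return per $: R&D 16 > HR 15 > QA 9 > Security 6.
R&D: +9 to 9 (cap) → 30 left.
Give HR 17 to hit its cap of 17 → 13 left.
QA: +13 (room for 19) → 13. Pool exhausted.
Total = 16×9 + 9×13 + 15×17 = 516.

516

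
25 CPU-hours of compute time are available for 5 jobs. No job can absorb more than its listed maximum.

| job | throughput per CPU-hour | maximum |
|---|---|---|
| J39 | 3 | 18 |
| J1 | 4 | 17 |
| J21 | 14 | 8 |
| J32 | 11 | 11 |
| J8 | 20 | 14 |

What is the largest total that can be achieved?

Highest throughput per CPU-hour first: J8 20 > J21 14 > J32 11 > J1 4 > J39 3.
J8 takes 14 to reach its cap of 14 → 11 left.
Give J21 8 to hit its cap of 8 → 3 left.
J32: +3 (room for 11) → 3. Pool exhausted.
Total = 14×8 + 11×3 + 20×14 = 425.

425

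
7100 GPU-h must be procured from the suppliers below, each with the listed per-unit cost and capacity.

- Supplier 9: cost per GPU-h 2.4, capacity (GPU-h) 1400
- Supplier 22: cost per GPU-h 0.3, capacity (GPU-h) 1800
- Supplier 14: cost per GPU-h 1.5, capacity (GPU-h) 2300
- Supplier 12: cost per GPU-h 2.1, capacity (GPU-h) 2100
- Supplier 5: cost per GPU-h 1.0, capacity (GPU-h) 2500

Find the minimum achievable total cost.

Fill from the cheapest supplier first.
Supplier 22 (0.3): use full 1800 — 5300 GPU-h to go.
Take 2500 from Supplier 5 at 1.0 — need 2800 more.
Supplier 14 (1.5): use full 2300 — 500 GPU-h to go.
Take 500 from Supplier 12 at 2.1 to finish.
Supplier 9: unused.
Cost = 1800×0.3 + 2500×1.0 + 2300×1.5 + 500×2.1 = 7540.

7540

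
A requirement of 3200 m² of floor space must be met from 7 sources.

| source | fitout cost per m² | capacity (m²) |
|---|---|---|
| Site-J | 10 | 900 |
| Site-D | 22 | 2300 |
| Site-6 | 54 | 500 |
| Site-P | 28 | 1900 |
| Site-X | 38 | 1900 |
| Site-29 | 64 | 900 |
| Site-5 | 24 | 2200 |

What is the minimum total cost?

Use sources in increasing cost order.
Site-J at 10: take all 900 m² — 2300 still needed.
Site-D (22): use full 2300 — 0 m² to go.
Site-5, Site-P, Site-X, Site-6, Site-29: unused.
Cost = 900×10 + 2300×22 = 59600.

59600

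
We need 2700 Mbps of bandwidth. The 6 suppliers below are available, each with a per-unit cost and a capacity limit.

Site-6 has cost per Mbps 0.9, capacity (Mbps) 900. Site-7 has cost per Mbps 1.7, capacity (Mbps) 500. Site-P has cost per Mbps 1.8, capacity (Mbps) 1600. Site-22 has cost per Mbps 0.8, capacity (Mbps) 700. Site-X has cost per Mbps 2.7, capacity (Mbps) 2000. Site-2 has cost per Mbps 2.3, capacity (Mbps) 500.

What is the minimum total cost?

Use suppliers in increasing cost order.
Site-22 (0.8): use full 700 ; 2000 Mbps to go.
Take 900 from Site-6 at 0.9 ; need 1100 more.
Take 500 from Site-7 at 1.7 ; need 600 more.
Site-P at 1.8: take 600 of its 1600 ; requirement met.
Site-2, Site-X: unused.
Cost = 700×0.8 + 900×0.9 + 500×1.7 + 600×1.8 = 3300.

3300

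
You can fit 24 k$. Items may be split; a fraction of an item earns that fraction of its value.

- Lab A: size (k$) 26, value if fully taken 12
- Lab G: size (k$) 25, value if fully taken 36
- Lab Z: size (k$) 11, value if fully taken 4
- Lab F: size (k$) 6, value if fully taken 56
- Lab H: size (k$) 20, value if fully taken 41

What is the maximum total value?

Best value per unit of size first: Lab F 56/6≈9.33, Lab H 41/20≈2.05, Lab G 36/25≈1.44, Lab A 12/26≈0.462, Lab Z 4/11≈0.364.
Take all of Lab F (6 k$, value 56) — 18 k$ left.
Only 18 k$ remain; take 18/20 of Lab H for value 41×18/20 = 36.9.
Total value = 92.9.

92.9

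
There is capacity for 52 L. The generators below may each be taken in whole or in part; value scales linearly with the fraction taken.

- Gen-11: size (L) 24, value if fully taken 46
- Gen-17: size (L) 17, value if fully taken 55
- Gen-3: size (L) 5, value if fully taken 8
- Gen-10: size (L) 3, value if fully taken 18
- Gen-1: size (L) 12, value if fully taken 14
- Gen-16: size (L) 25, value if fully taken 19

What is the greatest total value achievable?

Sort by value density: Gen-10 18/3≈6, Gen-17 55/17≈3.24, Gen-11 46/24≈1.92, Gen-3 8/5≈1.6, Gen-1 14/12≈1.17, Gen-16 19/25≈0.76.
All 3 L of Gen-10 fit (value 18) ; 49 remain.
Gen-17: take in full, 17 L for value 55 ; 32 left.
Take all of Gen-11 (24 L, value 46) ; 8 L left.
All 5 L of Gen-3 fit (value 8) ; 3 remain.
Only 3 L remain; take 3/12 of Gen-1 for value 14×3/12 = 3.5.
Total value = 130.5.

130.5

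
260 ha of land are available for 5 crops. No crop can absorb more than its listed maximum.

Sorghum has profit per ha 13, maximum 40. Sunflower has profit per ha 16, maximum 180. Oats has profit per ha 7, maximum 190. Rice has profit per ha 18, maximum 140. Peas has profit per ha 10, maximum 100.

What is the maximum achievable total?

Rank by profit per ha: Rice 18 > Sunflower 16 > Sorghum 13 > Peas 10 > Oats 7.
Rice: +140 to 140 (cap) — 120 left.
Only 120 left; Sunflower takes them to reach 120.
Total = 16×120 + 18×140 = 4440.

4440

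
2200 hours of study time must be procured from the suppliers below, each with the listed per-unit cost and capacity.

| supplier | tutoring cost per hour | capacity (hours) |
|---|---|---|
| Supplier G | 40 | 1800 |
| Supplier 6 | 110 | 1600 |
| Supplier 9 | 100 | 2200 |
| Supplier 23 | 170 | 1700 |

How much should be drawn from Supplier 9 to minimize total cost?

400

Cheapest first:
Supplier G at 40: take all 1800 hours ; 400 still needed.
Take 400 from Supplier 9 at 100 to finish.
Supplier 6, Supplier 23: unused.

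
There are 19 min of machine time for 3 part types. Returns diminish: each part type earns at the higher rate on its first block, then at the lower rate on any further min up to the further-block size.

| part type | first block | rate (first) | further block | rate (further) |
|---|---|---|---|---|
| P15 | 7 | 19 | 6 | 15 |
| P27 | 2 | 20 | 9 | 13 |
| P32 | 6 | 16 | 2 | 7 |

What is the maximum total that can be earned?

329

Treat each block as its own option and order by rate: P27/first 20 > P15/first 19 > P32/first 16 > P15/second 15 > P27/second 13 > P32/second 7.
P27/first (20): +2 — 17 left.
P15 first at 19: fill all 7 — 10 left.
P32 first at 16: fill all 6 — 4 left.
P15/second: +4 of 6 at 15; pool empty.
Total = 20×2 + 19×7 + 16×6 + 15×4 = 329.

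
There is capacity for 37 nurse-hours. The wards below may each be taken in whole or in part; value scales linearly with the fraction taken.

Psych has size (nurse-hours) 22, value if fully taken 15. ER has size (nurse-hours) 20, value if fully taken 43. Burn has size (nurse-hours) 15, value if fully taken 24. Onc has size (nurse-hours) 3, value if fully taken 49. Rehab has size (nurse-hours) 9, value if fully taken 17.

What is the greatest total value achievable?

117

Best value per unit of size first: Onc 49/3≈16.3, ER 43/20≈2.15, Rehab 17/9≈1.89, Burn 24/15≈1.6, Psych 15/22≈0.682.
Onc: take in full, 3 nurse-hours for value 49 → 34 left.
ER: take in full, 20 nurse-hours for value 43 → 14 left.
Take all of Rehab (9 nurse-hours, value 17) → 5 nurse-hours left.
Fill the last 5 nurse-hours with part of Burn: 5/15 of it earns 8.
Total value = 117.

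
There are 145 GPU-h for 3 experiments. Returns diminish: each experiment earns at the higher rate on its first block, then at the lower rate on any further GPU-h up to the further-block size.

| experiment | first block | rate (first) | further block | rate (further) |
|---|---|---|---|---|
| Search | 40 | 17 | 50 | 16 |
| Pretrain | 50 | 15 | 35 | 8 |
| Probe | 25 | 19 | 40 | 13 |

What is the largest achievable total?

Order all 6 blocks by rate: Probe/T1 19 > Search/T1 17 > Search/T2 16 > Pretrain/T1 15 > Probe/T2 13 > Pretrain/T2 8.
Fill Probe T1 block (25 at 19) ; 120 left.
Search/T1 (17): +40 ; 80 left.
Search/T2 (16): +50 ; 30 left.
Pretrain T1 at 15: only 30 left, fill 30.
Total = 19×25 + 17×40 + 16×50 + 15×30 = 2405.

2405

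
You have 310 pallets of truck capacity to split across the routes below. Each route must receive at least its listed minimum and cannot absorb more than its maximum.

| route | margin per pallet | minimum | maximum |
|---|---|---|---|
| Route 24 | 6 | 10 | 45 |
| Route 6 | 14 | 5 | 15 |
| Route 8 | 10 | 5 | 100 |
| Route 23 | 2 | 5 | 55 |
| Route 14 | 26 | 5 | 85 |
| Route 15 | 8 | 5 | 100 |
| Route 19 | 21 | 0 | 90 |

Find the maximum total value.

Meeting every minimum uses 10+5+5+5+5+5+0 = 35 pallets, leaving 275.
Order the routes by margin per pallet: Route 14 26 > Route 19 21 > Route 6 14 > Route 8 10 > Route 15 8 > Route 24 6 > Route 23 2.
Route 14: +80 to 85 (cap) — 195 left.
Route 19 takes 90 more to reach its cap of 90 — 105 left.
Route 6: +10 to 15 (cap) — 95 left.
Route 8 takes 95 more to reach its cap of 100 — 0 left.
Total = 6×10 + 14×15 + 10×100 + 2×5 + 26×85 + 8×5 + 21×90 = 5420.

5420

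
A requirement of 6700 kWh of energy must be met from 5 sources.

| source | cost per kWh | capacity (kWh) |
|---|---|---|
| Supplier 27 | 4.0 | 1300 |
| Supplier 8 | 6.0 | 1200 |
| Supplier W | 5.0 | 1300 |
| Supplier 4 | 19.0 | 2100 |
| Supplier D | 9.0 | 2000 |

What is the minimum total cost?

Use sources in increasing cost order.
Supplier 27 at 4.0: take all 1300 kWh — 5400 still needed.
Take 1300 from Supplier W at 5.0 — need 4100 more.
Take 1200 from Supplier 8 at 6.0 — need 2900 more.
Supplier D (9.0): use full 2000 — 900 kWh to go.
Supplier 4 (19.0): take the remaining 900 — done.
Cost = 1300×4.0 + 1300×5.0 + 1200×6.0 + 2000×9.0 + 900×19.0 = 54000.

54000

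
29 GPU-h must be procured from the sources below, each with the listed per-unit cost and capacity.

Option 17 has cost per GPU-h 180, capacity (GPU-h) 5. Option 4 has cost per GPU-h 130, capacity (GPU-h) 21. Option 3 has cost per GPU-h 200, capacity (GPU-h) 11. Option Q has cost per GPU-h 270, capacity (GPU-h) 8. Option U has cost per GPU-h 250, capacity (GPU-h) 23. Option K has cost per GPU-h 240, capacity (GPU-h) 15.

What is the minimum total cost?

Use sources in increasing cost order.
Option 4 (130): use full 21 — 8 GPU-h to go.
Option 17 (180): use full 5 — 3 GPU-h to go.
Option 3 at 200: take 3 of its 11 — requirement met.
Option K, Option U, Option Q: unused.
Cost = 21×130 + 5×180 + 3×200 = 4230.

4230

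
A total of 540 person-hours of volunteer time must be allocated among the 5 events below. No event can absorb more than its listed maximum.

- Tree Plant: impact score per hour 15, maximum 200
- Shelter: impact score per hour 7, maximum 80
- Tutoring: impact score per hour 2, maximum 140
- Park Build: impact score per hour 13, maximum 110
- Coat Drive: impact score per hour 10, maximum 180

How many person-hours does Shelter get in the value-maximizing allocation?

Rank by impact score per hour: Tree Plant 15 > Park Build 13 > Coat Drive 10 > Shelter 7 > Tutoring 2.
Tree Plant takes 200 to reach its cap of 200 — 340 left.
Park Build takes 110 to reach its cap of 110 — 230 left.
Coat Drive takes 180 to reach its cap of 180 — 50 left.
Only 50 left; Shelter takes them to reach 50.

50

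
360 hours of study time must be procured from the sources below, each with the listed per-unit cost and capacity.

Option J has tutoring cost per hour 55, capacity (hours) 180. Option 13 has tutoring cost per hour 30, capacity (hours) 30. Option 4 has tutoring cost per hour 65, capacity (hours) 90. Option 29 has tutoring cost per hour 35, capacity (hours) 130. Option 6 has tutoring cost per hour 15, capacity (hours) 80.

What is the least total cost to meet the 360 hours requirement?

Fill from the cheapest source first.
Option 6 at 15: take all 80 hours → 280 still needed.
Option 13 (30): use full 30 → 250 hours to go.
Option 29 at 35: take all 130 hours → 120 still needed.
Option J at 55: take 120 of its 180 → requirement met.
Option 4: unused.
Cost = 80×15 + 30×30 + 130×35 + 120×55 = 13250.

13250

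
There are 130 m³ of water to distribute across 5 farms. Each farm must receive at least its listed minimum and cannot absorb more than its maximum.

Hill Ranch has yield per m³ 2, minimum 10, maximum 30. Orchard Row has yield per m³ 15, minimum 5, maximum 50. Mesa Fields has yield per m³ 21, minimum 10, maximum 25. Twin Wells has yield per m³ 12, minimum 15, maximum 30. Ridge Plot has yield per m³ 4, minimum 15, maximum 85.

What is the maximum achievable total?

1715

Meeting every minimum uses 10+5+10+15+15 = 55 m³, leaving 75.
Highest yield per m³ first: Mesa Fields 21 > Orchard Row 15 > Twin Wells 12 > Ridge Plot 4 > Hill Ranch 2.
Give Mesa Fields 15 more to hit its cap of 25 → 60 left.
Give Orchard Row 45 more to hit its cap of 50 → 15 left.
Give Twin Wells 15 more to hit its cap of 30 → 0 left.
Total = 2×10 + 15×50 + 21×25 + 12×30 + 4×15 = 1715.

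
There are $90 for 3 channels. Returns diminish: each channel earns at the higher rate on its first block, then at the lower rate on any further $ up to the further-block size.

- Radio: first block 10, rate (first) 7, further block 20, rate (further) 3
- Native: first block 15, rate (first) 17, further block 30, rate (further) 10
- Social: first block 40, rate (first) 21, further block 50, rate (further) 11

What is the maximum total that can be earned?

Order all 6 blocks by rate: Social/T1 21 > Native/T1 17 > Social/T2 11 > Native/T2 10 > Radio/T1 7 > Radio/T2 3.
Social/T1 (21): +40 → 50 left.
Native T1 at 17: fill all 15 → 35 left.
35 remain; put them into Social T2 at 11.
Total = 21×40 + 17×15 + 11×35 = 1480.

1480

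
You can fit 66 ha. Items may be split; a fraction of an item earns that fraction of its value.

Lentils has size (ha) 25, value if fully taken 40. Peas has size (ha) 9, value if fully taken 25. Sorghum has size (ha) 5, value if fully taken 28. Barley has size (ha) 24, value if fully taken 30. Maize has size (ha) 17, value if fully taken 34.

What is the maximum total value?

Sort by value density: Sorghum 28/5≈5.6, Peas 25/9≈2.78, Maize 34/17≈2, Lentils 40/25≈1.6, Barley 30/24≈1.25.
Sorghum: take in full, 5 ha for value 28 — 61 left.
All 9 ha of Peas fit (value 25) — 52 remain.
Maize: take in full, 17 ha for value 34 — 35 left.
Lentils: take in full, 25 ha for value 40 — 10 left.
Only 10 ha remain; take 10/24 of Barley for value 30×10/24 = 12.5.
Total value = 139.5.

139.5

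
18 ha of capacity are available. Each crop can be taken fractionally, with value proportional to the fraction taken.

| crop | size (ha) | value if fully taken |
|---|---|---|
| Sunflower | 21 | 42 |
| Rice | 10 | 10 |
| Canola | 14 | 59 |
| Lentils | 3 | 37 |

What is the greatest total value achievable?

98

Sort by value density: Lentils 37/3≈12.3, Canola 59/14≈4.21, Sunflower 42/21≈2, Rice 10/10≈1.
All 3 ha of Lentils fit (value 37) ; 15 remain.
All 14 ha of Canola fit (value 59) ; 1 remain.
1 ha left: a 1/21 share of Sunflower gives 42×1/21 = 2.
Total value = 98.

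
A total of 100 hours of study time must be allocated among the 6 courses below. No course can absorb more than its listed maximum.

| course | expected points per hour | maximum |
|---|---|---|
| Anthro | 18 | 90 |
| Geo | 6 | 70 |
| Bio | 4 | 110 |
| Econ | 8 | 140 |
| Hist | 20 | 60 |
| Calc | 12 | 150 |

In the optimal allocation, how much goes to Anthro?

40

Rank by expected points per hour: Hist 20 > Anthro 18 > Calc 12 > Econ 8 > Geo 6 > Bio 4.
Hist: +60 to 60 (cap) — 40 left.
Anthro: +40 (room for 90) → 40. Pool exhausted.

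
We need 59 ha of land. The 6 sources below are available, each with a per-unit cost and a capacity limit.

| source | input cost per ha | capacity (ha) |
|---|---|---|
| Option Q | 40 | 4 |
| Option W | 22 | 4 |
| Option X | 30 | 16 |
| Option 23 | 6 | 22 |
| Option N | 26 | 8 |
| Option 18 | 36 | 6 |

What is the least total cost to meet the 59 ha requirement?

1244

Use sources in increasing cost order.
Option 23 at 6: take all 22 ha — 37 still needed.
Option W (22): use full 4 — 33 ha to go.
Take 8 from Option N at 26 — need 25 more.
Option X (30): use full 16 — 9 ha to go.
Option 18 (36): use full 6 — 3 ha to go.
Option Q at 40: take 3 of its 4 — requirement met.
Cost = 22×6 + 4×22 + 8×26 + 16×30 + 6×36 + 3×40 = 1244.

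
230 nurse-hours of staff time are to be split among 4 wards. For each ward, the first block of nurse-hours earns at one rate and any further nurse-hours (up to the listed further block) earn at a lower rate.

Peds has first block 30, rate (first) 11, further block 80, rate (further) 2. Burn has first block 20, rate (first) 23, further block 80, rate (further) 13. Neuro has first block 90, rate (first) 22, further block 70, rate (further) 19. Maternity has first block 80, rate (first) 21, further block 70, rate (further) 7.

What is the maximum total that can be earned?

4880

Order all 8 blocks by rate: Burn/T1 23 > Neuro/T1 22 > Maternity/T1 21 > Neuro/T2 19 > Burn/T2 13 > Peds/T1 11 > Maternity/T2 7 > Peds/T2 2.
Burn/T1 (23): +20 ; 210 left.
Fill Neuro T1 block (90 at 22) ; 120 left.
Fill Maternity T1 block (80 at 21) ; 40 left.
40 remain; put them into Neuro T2 at 19.
Total = 23×20 + 22×90 + 21×80 + 19×40 = 4880.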